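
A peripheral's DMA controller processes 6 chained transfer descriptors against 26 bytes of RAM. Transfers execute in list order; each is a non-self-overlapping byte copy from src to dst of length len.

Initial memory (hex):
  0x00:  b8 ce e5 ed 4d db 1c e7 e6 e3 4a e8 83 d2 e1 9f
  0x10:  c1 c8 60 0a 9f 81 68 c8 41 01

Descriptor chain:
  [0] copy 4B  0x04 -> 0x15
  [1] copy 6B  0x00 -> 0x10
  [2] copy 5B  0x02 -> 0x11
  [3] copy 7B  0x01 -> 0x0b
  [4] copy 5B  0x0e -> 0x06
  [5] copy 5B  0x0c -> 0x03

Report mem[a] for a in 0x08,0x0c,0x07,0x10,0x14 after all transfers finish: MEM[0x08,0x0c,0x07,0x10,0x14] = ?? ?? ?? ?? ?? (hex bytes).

MEM[0x08,0x0c,0x07,0x10,0x14] = 1c e5 1c 1c db

#0 dst[0x15+4] := {0x4d,0xdb,0x1c,0xe7}
#1 dst[0x10+6] := {0xb8,0xce,0xe5,0xed,0x4d,0xdb}
#2 dst[0x11+5] := {0xe5,0xed,0x4d,0xdb,0x1c}
#3 dst[0x0b+7] := {0xce,0xe5,0xed,0x4d,0xdb,0x1c,0xe7}
#4 dst[0x06+5] := {0x4d,0xdb,0x1c,0xe7,0xed}
#5 dst[0x03+5] := {0xe5,0xed,0x4d,0xdb,0x1c}
query mem[0x08]=0x1c, mem[0x0c]=0xe5, mem[0x07]=0x1c, mem[0x10]=0x1c, mem[0x14]=0xdb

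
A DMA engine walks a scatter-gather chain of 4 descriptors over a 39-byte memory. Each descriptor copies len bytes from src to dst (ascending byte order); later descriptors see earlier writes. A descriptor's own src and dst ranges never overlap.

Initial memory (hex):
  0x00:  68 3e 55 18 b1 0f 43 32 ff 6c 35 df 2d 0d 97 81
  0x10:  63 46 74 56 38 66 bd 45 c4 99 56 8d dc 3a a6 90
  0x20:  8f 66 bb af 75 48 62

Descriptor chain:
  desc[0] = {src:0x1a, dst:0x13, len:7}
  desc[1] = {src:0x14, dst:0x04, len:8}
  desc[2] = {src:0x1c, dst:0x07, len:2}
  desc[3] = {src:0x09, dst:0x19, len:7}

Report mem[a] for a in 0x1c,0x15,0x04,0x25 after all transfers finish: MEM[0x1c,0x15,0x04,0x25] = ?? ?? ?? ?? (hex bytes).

#0 dst[0x13+7] := {0x56,0x8d,0xdc,0x3a,0xa6,0x90,0x8f}
#1 dst[0x04+8] := {0x8d,0xdc,0x3a,0xa6,0x90,0x8f,0x56,0x8d}
#2 dst[0x07+2] := {0xdc,0x3a}
#3 dst[0x19+7] := {0x8f,0x56,0x8d,0x2d,0x0d,0x97,0x81}
query mem[0x1c]=0x2d, mem[0x15]=0xdc, mem[0x04]=0x8d, mem[0x25]=0x48

MEM[0x1c,0x15,0x04,0x25] = 2d dc 8d 48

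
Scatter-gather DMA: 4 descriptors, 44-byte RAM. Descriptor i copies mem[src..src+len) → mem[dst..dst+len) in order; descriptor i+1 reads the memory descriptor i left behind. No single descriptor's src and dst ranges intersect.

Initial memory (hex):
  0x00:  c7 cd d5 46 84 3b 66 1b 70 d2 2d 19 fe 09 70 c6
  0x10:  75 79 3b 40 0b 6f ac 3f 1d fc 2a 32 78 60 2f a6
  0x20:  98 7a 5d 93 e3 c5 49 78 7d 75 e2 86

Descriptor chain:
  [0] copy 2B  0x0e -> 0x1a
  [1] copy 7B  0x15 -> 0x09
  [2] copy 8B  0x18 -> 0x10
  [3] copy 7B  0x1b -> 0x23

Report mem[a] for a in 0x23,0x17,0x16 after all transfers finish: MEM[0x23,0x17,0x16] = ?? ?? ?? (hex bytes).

MEM[0x23,0x17,0x16] = c6 a6 2f

[0] 0x0e->0x1a len=2 : 70 c6
[1] 0x15->0x09 len=7 : 6f ac 3f 1d fc 70 c6
[2] 0x18->0x10 len=8 : 1d fc 70 c6 78 60 2f a6
[3] 0x1b->0x23 len=7 : c6 78 60 2f a6 98 7a
query mem[0x23]=0xc6, mem[0x17]=0xa6, mem[0x16]=0x2f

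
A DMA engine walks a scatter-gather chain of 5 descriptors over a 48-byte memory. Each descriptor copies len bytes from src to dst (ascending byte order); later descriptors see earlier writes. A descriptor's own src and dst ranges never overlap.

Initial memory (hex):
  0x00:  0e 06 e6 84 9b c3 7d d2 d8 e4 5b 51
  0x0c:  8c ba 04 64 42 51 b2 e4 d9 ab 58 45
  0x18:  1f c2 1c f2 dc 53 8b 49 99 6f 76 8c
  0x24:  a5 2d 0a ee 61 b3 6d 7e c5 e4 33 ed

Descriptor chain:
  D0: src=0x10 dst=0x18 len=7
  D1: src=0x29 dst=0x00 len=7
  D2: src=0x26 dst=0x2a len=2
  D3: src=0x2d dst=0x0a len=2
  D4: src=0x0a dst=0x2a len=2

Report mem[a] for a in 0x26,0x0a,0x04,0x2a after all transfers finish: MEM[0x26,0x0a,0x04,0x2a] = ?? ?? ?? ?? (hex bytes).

MEM[0x26,0x0a,0x04,0x2a] = 0a e4 e4 e4

[0] 0x10->0x18 len=7 : 42 51 b2 e4 d9 ab 58
[1] 0x29->0x00 len=7 : b3 6d 7e c5 e4 33 ed
[2] 0x26->0x2a len=2 : 0a ee
[3] 0x2d->0x0a len=2 : e4 33
[4] 0x0a->0x2a len=2 : e4 33
query mem[0x26]=0x0a, mem[0x0a]=0xe4, mem[0x04]=0xe4, mem[0x2a]=0xe4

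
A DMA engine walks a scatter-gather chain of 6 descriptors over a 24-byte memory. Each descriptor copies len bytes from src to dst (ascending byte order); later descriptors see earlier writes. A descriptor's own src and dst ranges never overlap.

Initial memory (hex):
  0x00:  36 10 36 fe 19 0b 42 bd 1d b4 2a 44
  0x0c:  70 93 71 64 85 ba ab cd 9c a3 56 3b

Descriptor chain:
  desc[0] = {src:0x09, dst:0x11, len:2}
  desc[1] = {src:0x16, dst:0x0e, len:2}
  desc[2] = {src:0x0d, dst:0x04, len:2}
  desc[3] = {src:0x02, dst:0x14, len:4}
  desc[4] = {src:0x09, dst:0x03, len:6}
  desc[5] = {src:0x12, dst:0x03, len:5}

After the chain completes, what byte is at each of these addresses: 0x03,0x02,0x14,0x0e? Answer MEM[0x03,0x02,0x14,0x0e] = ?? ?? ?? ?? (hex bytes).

[0] 0x09->0x11 len=2 : b4 2a
[1] 0x16->0x0e len=2 : 56 3b
[2] 0x0d->0x04 len=2 : 93 56
[3] 0x02->0x14 len=4 : 36 fe 93 56
[4] 0x09->0x03 len=6 : b4 2a 44 70 93 56
[5] 0x12->0x03 len=5 : 2a cd 36 fe 93
query mem[0x03]=0x2a, mem[0x02]=0x36, mem[0x14]=0x36, mem[0x0e]=0x56

MEM[0x03,0x02,0x14,0x0e] = 2a 36 36 56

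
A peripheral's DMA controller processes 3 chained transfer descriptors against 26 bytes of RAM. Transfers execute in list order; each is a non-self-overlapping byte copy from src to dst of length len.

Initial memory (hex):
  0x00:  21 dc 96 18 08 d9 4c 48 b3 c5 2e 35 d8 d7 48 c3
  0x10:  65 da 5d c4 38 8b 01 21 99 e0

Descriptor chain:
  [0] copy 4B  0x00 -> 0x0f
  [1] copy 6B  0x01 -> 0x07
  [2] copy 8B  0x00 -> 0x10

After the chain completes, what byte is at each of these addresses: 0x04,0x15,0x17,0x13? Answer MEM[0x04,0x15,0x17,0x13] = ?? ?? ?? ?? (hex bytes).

[0] 0x00->0x0f len=4 : 21 dc 96 18
[1] 0x01->0x07 len=6 : dc 96 18 08 d9 4c
[2] 0x00->0x10 len=8 : 21 dc 96 18 08 d9 4c dc
query mem[0x04]=0x08, mem[0x15]=0xd9, mem[0x17]=0xdc, mem[0x13]=0x18

MEM[0x04,0x15,0x17,0x13] = 08 d9 dc 18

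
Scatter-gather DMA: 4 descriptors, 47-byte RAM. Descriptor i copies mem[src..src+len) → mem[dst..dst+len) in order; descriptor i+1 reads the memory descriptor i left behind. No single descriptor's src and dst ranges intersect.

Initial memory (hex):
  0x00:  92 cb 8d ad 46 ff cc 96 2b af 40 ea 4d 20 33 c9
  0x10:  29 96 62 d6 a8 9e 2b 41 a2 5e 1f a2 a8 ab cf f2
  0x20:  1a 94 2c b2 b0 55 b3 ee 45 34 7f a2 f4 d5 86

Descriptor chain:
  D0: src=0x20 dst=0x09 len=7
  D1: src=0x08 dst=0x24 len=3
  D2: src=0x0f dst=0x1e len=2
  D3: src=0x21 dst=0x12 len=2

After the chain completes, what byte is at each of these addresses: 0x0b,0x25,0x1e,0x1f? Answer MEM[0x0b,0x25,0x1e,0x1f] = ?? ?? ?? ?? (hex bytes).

[0] 0x20->0x09 len=7 : 1a 94 2c b2 b0 55 b3
[1] 0x08->0x24 len=3 : 2b 1a 94
[2] 0x0f->0x1e len=2 : b3 29
[3] 0x21->0x12 len=2 : 94 2c
query mem[0x0b]=0x2c, mem[0x25]=0x1a, mem[0x1e]=0xb3, mem[0x1f]=0x29

MEM[0x0b,0x25,0x1e,0x1f] = 2c 1a b3 29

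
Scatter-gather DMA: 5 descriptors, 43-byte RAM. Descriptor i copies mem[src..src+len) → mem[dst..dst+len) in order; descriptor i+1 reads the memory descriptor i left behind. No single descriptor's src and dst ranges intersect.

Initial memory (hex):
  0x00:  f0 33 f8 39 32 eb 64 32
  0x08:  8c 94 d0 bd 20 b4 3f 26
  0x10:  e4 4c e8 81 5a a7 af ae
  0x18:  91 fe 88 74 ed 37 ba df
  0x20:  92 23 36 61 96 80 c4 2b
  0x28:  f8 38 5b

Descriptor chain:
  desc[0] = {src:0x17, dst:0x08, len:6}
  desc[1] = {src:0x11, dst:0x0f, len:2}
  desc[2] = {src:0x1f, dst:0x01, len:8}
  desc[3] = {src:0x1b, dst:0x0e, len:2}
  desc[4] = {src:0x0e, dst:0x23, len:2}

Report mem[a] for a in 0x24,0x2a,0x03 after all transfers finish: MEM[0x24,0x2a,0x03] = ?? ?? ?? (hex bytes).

MEM[0x24,0x2a,0x03] = ed 5b 23

D0: mem[0x08..0x0d] <- [ae 91 fe 88 74 ed]
D1: mem[0x0f..0x10] <- [4c e8]
D2: mem[0x01..0x08] <- [df 92 23 36 61 96 80 c4]
D3: mem[0x0e..0x0f] <- [74 ed]
D4: mem[0x23..0x24] <- [74 ed]
query mem[0x24]=0xed, mem[0x2a]=0x5b, mem[0x03]=0x23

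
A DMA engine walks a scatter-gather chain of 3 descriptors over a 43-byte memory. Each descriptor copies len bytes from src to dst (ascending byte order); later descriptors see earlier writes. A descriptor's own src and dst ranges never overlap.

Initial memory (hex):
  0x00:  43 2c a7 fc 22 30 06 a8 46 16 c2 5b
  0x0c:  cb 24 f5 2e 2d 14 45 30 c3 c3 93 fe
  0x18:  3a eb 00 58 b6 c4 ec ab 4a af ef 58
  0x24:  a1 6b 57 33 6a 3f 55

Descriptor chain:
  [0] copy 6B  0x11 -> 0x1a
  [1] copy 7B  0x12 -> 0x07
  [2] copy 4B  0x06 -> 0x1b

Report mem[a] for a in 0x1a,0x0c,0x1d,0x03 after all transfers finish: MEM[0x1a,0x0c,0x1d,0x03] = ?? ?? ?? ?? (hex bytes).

  after D0: wrote 6B at 0x1a = 144530c3c393
  after D1: wrote 7B at 0x07 = 4530c3c393fe3a
  after D2: wrote 4B at 0x1b = 064530c3
query mem[0x1a]=0x14, mem[0x0c]=0xfe, mem[0x1d]=0x30, mem[0x03]=0xfc

MEM[0x1a,0x0c,0x1d,0x03] = 14 fe 30 fc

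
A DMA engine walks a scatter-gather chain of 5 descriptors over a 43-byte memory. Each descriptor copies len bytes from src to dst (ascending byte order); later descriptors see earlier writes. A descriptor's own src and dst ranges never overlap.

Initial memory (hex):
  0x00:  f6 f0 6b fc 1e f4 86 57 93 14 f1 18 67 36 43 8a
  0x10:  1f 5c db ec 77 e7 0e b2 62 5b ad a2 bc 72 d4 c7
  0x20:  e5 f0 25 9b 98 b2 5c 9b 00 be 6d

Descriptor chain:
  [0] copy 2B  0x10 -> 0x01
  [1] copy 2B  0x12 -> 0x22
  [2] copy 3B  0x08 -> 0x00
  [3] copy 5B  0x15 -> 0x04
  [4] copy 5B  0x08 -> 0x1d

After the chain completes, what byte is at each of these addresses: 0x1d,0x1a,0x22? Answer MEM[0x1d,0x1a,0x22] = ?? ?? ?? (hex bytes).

MEM[0x1d,0x1a,0x22] = 5b ad db

[0] 0x10->0x01 len=2 : 1f 5c
[1] 0x12->0x22 len=2 : db ec
[2] 0x08->0x00 len=3 : 93 14 f1
[3] 0x15->0x04 len=5 : e7 0e b2 62 5b
[4] 0x08->0x1d len=5 : 5b 14 f1 18 67
query mem[0x1d]=0x5b, mem[0x1a]=0xad, mem[0x22]=0xdb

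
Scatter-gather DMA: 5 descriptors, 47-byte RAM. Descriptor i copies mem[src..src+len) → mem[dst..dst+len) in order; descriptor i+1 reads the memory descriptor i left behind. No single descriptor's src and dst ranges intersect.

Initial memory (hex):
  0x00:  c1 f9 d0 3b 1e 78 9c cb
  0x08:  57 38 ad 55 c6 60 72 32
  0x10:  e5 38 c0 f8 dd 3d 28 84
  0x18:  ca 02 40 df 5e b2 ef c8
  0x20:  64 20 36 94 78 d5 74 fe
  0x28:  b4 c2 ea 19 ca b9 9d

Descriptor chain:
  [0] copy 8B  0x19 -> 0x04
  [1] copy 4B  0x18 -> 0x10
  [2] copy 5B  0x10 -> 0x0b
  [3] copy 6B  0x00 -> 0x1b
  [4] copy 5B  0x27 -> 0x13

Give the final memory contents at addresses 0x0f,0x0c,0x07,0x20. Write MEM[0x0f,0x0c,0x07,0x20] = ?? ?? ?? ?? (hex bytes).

MEM[0x0f,0x0c,0x07,0x20] = dd 02 5e 40

[0] 0x19->0x04 len=8 : 02 40 df 5e b2 ef c8 64
[1] 0x18->0x10 len=4 : ca 02 40 df
[2] 0x10->0x0b len=5 : ca 02 40 df dd
[3] 0x00->0x1b len=6 : c1 f9 d0 3b 02 40
[4] 0x27->0x13 len=5 : fe b4 c2 ea 19
query mem[0x0f]=0xdd, mem[0x0c]=0x02, mem[0x07]=0x5e, mem[0x20]=0x40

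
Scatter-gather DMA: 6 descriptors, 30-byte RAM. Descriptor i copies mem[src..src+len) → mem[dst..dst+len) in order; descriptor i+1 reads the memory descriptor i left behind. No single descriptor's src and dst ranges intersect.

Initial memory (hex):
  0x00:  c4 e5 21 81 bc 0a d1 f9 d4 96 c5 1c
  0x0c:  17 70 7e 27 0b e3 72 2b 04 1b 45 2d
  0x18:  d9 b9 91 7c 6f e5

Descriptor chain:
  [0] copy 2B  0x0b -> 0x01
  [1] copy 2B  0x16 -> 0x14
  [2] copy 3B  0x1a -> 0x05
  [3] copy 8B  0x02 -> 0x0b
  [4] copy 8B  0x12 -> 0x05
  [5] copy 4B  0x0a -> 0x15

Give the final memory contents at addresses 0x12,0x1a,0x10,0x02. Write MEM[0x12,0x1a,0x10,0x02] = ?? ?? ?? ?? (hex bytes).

[0] 0x0b->0x01 len=2 : 1c 17
[1] 0x16->0x14 len=2 : 45 2d
[2] 0x1a->0x05 len=3 : 91 7c 6f
[3] 0x02->0x0b len=8 : 17 81 bc 91 7c 6f d4 96
[4] 0x12->0x05 len=8 : 96 2b 45 2d 45 2d d9 b9
[5] 0x0a->0x15 len=4 : 2d d9 b9 bc
query mem[0x12]=0x96, mem[0x1a]=0x91, mem[0x10]=0x6f, mem[0x02]=0x17

MEM[0x12,0x1a,0x10,0x02] = 96 91 6f 17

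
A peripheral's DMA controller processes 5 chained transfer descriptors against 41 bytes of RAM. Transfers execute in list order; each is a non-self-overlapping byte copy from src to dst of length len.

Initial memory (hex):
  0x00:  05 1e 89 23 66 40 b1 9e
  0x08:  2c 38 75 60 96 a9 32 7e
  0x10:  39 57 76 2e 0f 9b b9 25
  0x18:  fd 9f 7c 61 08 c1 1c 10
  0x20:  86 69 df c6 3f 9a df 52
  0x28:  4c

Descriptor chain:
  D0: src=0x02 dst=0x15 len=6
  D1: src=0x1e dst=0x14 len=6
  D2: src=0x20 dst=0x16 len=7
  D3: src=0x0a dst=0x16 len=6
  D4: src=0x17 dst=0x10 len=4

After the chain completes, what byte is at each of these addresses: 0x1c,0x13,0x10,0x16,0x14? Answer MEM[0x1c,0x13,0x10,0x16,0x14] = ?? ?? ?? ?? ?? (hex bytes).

  after D0: wrote 6B at 0x15 = 89236640b19e
  after D1: wrote 6B at 0x14 = 1c108669dfc6
  after D2: wrote 7B at 0x16 = 8669dfc63f9adf
  after D3: wrote 6B at 0x16 = 756096a9327e
  after D4: wrote 4B at 0x10 = 6096a932
query mem[0x1c]=0xdf, mem[0x13]=0x32, mem[0x10]=0x60, mem[0x16]=0x75, mem[0x14]=0x1c

MEM[0x1c,0x13,0x10,0x16,0x14] = df 32 60 75 1c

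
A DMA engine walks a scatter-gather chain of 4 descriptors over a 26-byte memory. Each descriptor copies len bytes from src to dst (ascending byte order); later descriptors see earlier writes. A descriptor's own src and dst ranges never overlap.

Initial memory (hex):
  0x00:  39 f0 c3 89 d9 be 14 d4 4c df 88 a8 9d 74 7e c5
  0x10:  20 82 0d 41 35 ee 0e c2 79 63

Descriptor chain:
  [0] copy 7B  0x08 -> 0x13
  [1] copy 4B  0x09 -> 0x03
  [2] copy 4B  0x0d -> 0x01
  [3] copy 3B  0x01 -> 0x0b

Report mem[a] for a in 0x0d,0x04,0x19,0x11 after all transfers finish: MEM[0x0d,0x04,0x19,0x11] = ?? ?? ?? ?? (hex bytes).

  after D0: wrote 7B at 0x13 = 4cdf88a89d747e
  after D1: wrote 4B at 0x03 = df88a89d
  after D2: wrote 4B at 0x01 = 747ec520
  after D3: wrote 3B at 0x0b = 747ec5
query mem[0x0d]=0xc5, mem[0x04]=0x20, mem[0x19]=0x7e, mem[0x11]=0x82

MEM[0x0d,0x04,0x19,0x11] = c5 20 7e 82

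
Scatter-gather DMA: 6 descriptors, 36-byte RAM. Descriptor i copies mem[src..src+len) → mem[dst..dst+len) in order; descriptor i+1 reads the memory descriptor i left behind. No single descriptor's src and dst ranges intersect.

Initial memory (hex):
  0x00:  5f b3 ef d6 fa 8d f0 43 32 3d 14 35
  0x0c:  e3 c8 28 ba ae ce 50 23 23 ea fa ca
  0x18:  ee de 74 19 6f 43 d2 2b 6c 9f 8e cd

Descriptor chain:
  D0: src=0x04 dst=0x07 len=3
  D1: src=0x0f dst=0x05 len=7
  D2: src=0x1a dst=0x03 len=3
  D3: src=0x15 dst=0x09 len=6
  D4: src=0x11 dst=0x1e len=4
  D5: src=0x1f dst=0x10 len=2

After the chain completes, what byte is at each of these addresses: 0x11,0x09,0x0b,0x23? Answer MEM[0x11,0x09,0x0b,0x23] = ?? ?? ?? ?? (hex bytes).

MEM[0x11,0x09,0x0b,0x23] = 23 ea ca cd

D0: mem[0x07..0x09] <- [fa 8d f0]
D1: mem[0x05..0x0b] <- [ba ae ce 50 23 23 ea]
D2: mem[0x03..0x05] <- [74 19 6f]
D3: mem[0x09..0x0e] <- [ea fa ca ee de 74]
D4: mem[0x1e..0x21] <- [ce 50 23 23]
D5: mem[0x10..0x11] <- [50 23]
query mem[0x11]=0x23, mem[0x09]=0xea, mem[0x0b]=0xca, mem[0x23]=0xcd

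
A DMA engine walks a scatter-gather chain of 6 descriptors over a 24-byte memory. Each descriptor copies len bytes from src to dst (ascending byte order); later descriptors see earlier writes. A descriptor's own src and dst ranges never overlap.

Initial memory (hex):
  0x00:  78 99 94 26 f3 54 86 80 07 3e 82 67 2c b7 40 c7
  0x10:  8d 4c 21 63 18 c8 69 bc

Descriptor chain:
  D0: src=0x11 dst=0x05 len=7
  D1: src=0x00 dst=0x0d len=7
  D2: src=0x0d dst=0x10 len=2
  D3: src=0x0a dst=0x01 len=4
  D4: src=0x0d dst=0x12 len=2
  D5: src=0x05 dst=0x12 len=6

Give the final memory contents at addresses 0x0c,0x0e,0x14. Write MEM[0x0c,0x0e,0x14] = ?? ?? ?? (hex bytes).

  after D0: wrote 7B at 0x05 = 4c216318c869bc
  after D1: wrote 7B at 0x0d = 78999426f34c21
  after D2: wrote 2B at 0x10 = 7899
  after D3: wrote 4B at 0x01 = 69bc2c78
  after D4: wrote 2B at 0x12 = 7899
  after D5: wrote 6B at 0x12 = 4c216318c869
query mem[0x0c]=0x2c, mem[0x0e]=0x99, mem[0x14]=0x63

MEM[0x0c,0x0e,0x14] = 2c 99 63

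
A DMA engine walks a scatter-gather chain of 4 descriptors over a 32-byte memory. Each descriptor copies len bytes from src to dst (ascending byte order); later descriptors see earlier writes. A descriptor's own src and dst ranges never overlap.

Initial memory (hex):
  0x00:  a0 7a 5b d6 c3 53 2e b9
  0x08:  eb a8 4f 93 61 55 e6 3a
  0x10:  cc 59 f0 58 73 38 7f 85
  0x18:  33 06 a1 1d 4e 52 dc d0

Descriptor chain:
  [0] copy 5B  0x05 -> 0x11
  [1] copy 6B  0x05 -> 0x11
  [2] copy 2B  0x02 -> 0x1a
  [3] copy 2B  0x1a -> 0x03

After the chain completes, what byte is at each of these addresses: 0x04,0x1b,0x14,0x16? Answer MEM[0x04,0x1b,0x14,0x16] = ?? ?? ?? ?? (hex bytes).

D0: mem[0x11..0x15] <- [53 2e b9 eb a8]
D1: mem[0x11..0x16] <- [53 2e b9 eb a8 4f]
D2: mem[0x1a..0x1b] <- [5b d6]
D3: mem[0x03..0x04] <- [5b d6]
query mem[0x04]=0xd6, mem[0x1b]=0xd6, mem[0x14]=0xeb, mem[0x16]=0x4f

MEM[0x04,0x1b,0x14,0x16] = d6 d6 eb 4f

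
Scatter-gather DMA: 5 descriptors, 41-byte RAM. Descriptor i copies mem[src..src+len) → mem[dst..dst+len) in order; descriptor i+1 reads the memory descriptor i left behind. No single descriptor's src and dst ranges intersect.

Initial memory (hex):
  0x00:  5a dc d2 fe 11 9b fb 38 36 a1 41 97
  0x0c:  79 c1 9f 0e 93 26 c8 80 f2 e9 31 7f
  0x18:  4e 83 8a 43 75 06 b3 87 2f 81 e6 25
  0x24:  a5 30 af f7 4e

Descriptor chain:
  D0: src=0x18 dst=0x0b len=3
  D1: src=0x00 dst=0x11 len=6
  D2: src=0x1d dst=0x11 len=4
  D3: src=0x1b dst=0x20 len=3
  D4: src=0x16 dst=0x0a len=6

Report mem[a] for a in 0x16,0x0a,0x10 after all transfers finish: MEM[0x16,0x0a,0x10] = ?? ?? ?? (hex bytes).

#0 dst[0x0b+3] := {0x4e,0x83,0x8a}
#1 dst[0x11+6] := {0x5a,0xdc,0xd2,0xfe,0x11,0x9b}
#2 dst[0x11+4] := {0x06,0xb3,0x87,0x2f}
#3 dst[0x20+3] := {0x43,0x75,0x06}
#4 dst[0x0a+6] := {0x9b,0x7f,0x4e,0x83,0x8a,0x43}
query mem[0x16]=0x9b, mem[0x0a]=0x9b, mem[0x10]=0x93

MEM[0x16,0x0a,0x10] = 9b 9b 93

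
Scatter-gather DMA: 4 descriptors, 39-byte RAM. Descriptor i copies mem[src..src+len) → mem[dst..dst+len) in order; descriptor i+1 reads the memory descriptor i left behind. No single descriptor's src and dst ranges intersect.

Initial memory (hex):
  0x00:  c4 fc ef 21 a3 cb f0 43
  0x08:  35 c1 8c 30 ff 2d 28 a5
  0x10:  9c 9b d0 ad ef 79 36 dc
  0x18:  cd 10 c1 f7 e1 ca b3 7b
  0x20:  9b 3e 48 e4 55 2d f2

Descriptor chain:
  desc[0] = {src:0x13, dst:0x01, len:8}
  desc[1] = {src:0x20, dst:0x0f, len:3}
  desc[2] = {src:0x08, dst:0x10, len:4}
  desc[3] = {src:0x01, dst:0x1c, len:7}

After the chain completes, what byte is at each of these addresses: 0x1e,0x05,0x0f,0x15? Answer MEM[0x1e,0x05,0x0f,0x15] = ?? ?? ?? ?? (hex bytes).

#0 dst[0x01+8] := {0xad,0xef,0x79,0x36,0xdc,0xcd,0x10,0xc1}
#1 dst[0x0f+3] := {0x9b,0x3e,0x48}
#2 dst[0x10+4] := {0xc1,0xc1,0x8c,0x30}
#3 dst[0x1c+7] := {0xad,0xef,0x79,0x36,0xdc,0xcd,0x10}
query mem[0x1e]=0x79, mem[0x05]=0xdc, mem[0x0f]=0x9b, mem[0x15]=0x79

MEM[0x1e,0x05,0x0f,0x15] = 79 dc 9b 79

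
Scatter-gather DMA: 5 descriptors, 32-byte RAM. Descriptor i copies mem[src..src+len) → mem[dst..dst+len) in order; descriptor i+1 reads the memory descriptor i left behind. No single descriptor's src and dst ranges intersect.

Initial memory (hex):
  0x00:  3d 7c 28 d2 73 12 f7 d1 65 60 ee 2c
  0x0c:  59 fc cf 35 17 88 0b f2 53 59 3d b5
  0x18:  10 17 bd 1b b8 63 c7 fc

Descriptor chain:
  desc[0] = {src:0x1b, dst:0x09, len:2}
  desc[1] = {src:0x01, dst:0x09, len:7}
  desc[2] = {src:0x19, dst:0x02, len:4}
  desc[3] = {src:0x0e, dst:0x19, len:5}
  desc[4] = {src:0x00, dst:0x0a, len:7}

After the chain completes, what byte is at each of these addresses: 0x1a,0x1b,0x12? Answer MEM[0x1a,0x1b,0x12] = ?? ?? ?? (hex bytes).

MEM[0x1a,0x1b,0x12] = d1 17 0b

[0] 0x1b->0x09 len=2 : 1b b8
[1] 0x01->0x09 len=7 : 7c 28 d2 73 12 f7 d1
[2] 0x19->0x02 len=4 : 17 bd 1b b8
[3] 0x0e->0x19 len=5 : f7 d1 17 88 0b
[4] 0x00->0x0a len=7 : 3d 7c 17 bd 1b b8 f7
query mem[0x1a]=0xd1, mem[0x1b]=0x17, mem[0x12]=0x0b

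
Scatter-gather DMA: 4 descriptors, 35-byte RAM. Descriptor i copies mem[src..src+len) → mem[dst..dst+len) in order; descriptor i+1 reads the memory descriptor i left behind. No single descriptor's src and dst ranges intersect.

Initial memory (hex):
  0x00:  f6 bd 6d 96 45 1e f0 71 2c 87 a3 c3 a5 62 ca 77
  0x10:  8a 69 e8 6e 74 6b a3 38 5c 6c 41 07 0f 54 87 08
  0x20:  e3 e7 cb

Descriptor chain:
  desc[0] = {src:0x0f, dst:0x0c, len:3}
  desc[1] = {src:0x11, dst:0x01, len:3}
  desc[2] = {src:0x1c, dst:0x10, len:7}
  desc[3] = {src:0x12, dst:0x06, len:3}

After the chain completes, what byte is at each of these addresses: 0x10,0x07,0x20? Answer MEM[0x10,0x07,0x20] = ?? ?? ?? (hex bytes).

MEM[0x10,0x07,0x20] = 0f 08 e3

  after D0: wrote 3B at 0x0c = 778a69
  after D1: wrote 3B at 0x01 = 69e86e
  after D2: wrote 7B at 0x10 = 0f548708e3e7cb
  after D3: wrote 3B at 0x06 = 8708e3
query mem[0x10]=0x0f, mem[0x07]=0x08, mem[0x20]=0xe3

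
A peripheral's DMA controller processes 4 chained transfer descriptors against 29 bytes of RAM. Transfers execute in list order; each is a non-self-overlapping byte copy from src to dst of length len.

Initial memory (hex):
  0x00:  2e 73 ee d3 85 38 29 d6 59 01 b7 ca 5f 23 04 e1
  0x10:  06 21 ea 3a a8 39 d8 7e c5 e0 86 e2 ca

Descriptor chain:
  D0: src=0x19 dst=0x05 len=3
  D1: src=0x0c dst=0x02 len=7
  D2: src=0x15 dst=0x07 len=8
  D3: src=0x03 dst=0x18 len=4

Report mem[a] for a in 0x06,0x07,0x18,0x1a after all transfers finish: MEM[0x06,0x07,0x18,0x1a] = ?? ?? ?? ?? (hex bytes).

MEM[0x06,0x07,0x18,0x1a] = 06 39 23 e1

#0 dst[0x05+3] := {0xe0,0x86,0xe2}
#1 dst[0x02+7] := {0x5f,0x23,0x04,0xe1,0x06,0x21,0xea}
#2 dst[0x07+8] := {0x39,0xd8,0x7e,0xc5,0xe0,0x86,0xe2,0xca}
#3 dst[0x18+4] := {0x23,0x04,0xe1,0x06}
query mem[0x06]=0x06, mem[0x07]=0x39, mem[0x18]=0x23, mem[0x1a]=0xe1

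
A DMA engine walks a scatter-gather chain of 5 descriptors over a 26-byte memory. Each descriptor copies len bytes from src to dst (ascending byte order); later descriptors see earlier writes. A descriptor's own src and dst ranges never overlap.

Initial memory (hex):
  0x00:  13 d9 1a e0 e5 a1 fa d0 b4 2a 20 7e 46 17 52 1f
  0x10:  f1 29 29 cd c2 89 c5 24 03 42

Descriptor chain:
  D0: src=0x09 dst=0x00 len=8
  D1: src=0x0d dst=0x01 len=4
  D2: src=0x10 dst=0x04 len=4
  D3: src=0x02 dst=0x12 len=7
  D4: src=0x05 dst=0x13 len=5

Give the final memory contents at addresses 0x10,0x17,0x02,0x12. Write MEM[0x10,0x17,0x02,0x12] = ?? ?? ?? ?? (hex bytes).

#0 dst[0x00+8] := {0x2a,0x20,0x7e,0x46,0x17,0x52,0x1f,0xf1}
#1 dst[0x01+4] := {0x17,0x52,0x1f,0xf1}
#2 dst[0x04+4] := {0xf1,0x29,0x29,0xcd}
#3 dst[0x12+7] := {0x52,0x1f,0xf1,0x29,0x29,0xcd,0xb4}
#4 dst[0x13+5] := {0x29,0x29,0xcd,0xb4,0x2a}
query mem[0x10]=0xf1, mem[0x17]=0x2a, mem[0x02]=0x52, mem[0x12]=0x52

MEM[0x10,0x17,0x02,0x12] = f1 2a 52 52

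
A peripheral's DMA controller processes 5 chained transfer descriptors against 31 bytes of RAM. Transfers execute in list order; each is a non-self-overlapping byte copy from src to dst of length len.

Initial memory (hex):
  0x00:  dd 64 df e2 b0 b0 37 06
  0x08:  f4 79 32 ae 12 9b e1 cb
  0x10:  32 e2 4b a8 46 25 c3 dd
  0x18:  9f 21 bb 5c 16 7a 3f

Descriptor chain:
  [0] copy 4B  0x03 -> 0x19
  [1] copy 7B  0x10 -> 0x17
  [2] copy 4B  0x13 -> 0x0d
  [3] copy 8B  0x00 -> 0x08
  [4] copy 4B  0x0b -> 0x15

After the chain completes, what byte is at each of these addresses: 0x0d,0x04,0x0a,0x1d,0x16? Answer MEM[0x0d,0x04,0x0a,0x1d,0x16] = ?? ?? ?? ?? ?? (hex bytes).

#0 dst[0x19+4] := {0xe2,0xb0,0xb0,0x37}
#1 dst[0x17+7] := {0x32,0xe2,0x4b,0xa8,0x46,0x25,0xc3}
#2 dst[0x0d+4] := {0xa8,0x46,0x25,0xc3}
#3 dst[0x08+8] := {0xdd,0x64,0xdf,0xe2,0xb0,0xb0,0x37,0x06}
#4 dst[0x15+4] := {0xe2,0xb0,0xb0,0x37}
query mem[0x0d]=0xb0, mem[0x04]=0xb0, mem[0x0a]=0xdf, mem[0x1d]=0xc3, mem[0x16]=0xb0

MEM[0x0d,0x04,0x0a,0x1d,0x16] = b0 b0 df c3 b0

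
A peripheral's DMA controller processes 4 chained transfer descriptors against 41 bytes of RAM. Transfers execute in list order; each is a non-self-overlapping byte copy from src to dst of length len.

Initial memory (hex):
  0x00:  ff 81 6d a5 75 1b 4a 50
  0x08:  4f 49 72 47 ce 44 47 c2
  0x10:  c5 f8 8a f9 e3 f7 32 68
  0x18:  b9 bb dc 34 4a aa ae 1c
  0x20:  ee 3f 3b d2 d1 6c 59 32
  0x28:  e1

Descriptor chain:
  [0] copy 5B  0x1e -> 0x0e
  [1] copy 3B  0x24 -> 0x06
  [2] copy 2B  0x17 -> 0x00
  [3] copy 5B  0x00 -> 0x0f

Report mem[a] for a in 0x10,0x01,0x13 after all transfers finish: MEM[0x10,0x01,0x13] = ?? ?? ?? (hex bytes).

#0 dst[0x0e+5] := {0xae,0x1c,0xee,0x3f,0x3b}
#1 dst[0x06+3] := {0xd1,0x6c,0x59}
#2 dst[0x00+2] := {0x68,0xb9}
#3 dst[0x0f+5] := {0x68,0xb9,0x6d,0xa5,0x75}
query mem[0x10]=0xb9, mem[0x01]=0xb9, mem[0x13]=0x75

MEM[0x10,0x01,0x13] = b9 b9 75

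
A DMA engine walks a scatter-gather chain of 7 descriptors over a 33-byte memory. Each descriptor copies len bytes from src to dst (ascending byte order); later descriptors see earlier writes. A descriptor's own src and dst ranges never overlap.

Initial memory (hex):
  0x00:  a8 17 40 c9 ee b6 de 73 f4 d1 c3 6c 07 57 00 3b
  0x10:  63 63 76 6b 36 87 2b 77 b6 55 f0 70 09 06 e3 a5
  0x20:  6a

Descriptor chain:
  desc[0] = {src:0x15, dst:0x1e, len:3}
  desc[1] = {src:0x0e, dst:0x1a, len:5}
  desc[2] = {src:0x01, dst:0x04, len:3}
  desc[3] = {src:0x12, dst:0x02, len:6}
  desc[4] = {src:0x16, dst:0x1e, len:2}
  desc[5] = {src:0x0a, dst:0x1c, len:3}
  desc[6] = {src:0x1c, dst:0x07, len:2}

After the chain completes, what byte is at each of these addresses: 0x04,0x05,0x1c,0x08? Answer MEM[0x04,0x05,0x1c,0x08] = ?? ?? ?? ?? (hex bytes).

#0 dst[0x1e+3] := {0x87,0x2b,0x77}
#1 dst[0x1a+5] := {0x00,0x3b,0x63,0x63,0x76}
#2 dst[0x04+3] := {0x17,0x40,0xc9}
#3 dst[0x02+6] := {0x76,0x6b,0x36,0x87,0x2b,0x77}
#4 dst[0x1e+2] := {0x2b,0x77}
#5 dst[0x1c+3] := {0xc3,0x6c,0x07}
#6 dst[0x07+2] := {0xc3,0x6c}
query mem[0x04]=0x36, mem[0x05]=0x87, mem[0x1c]=0xc3, mem[0x08]=0x6c

MEM[0x04,0x05,0x1c,0x08] = 36 87 c3 6c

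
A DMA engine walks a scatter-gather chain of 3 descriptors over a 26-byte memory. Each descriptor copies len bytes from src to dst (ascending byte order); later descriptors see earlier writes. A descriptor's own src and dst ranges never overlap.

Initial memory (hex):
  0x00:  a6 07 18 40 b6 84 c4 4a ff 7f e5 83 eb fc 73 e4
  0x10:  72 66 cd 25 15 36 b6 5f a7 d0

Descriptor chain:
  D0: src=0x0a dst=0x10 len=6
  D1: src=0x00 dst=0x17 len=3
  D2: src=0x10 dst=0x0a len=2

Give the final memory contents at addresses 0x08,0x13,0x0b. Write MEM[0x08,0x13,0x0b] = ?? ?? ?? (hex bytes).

D0: mem[0x10..0x15] <- [e5 83 eb fc 73 e4]
D1: mem[0x17..0x19] <- [a6 07 18]
D2: mem[0x0a..0x0b] <- [e5 83]
query mem[0x08]=0xff, mem[0x13]=0xfc, mem[0x0b]=0x83

MEM[0x08,0x13,0x0b] = ff fc 83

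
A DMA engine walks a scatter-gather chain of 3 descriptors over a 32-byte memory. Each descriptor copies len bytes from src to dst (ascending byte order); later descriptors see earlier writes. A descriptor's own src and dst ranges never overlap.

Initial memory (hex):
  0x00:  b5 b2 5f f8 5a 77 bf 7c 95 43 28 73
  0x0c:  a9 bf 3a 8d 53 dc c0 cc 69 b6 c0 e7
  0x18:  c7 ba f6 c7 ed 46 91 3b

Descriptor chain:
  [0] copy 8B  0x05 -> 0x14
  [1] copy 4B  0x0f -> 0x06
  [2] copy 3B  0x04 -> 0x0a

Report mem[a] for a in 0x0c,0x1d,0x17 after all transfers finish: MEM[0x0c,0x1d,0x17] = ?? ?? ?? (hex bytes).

MEM[0x0c,0x1d,0x17] = 8d 46 95

D0: mem[0x14..0x1b] <- [77 bf 7c 95 43 28 73 a9]
D1: mem[0x06..0x09] <- [8d 53 dc c0]
D2: mem[0x0a..0x0c] <- [5a 77 8d]
query mem[0x0c]=0x8d, mem[0x1d]=0x46, mem[0x17]=0x95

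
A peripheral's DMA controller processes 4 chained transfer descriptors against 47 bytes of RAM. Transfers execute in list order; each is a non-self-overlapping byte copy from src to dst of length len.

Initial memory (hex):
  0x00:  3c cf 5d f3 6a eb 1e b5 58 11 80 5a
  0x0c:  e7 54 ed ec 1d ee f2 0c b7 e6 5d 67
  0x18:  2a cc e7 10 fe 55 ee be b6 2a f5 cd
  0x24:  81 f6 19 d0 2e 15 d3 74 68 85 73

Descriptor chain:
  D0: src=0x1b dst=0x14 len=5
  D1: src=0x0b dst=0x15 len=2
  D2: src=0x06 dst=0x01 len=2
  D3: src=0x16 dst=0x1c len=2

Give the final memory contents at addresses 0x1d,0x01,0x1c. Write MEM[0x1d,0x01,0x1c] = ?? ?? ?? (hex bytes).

MEM[0x1d,0x01,0x1c] = ee 1e e7

D0: mem[0x14..0x18] <- [10 fe 55 ee be]
D1: mem[0x15..0x16] <- [5a e7]
D2: mem[0x01..0x02] <- [1e b5]
D3: mem[0x1c..0x1d] <- [e7 ee]
query mem[0x1d]=0xee, mem[0x01]=0x1e, mem[0x1c]=0xe7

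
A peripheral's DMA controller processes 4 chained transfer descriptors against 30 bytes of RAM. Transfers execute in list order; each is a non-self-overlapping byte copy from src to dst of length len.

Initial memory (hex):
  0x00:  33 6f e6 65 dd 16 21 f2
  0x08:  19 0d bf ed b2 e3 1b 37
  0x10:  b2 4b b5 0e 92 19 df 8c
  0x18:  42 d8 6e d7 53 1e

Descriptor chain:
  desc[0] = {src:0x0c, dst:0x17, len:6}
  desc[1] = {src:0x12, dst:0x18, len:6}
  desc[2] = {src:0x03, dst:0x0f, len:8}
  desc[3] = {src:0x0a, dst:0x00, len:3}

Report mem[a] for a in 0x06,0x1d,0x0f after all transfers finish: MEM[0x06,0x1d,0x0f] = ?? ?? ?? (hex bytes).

#0 dst[0x17+6] := {0xb2,0xe3,0x1b,0x37,0xb2,0x4b}
#1 dst[0x18+6] := {0xb5,0x0e,0x92,0x19,0xdf,0xb2}
#2 dst[0x0f+8] := {0x65,0xdd,0x16,0x21,0xf2,0x19,0x0d,0xbf}
#3 dst[0x00+3] := {0xbf,0xed,0xb2}
query mem[0x06]=0x21, mem[0x1d]=0xb2, mem[0x0f]=0x65

MEM[0x06,0x1d,0x0f] = 21 b2 65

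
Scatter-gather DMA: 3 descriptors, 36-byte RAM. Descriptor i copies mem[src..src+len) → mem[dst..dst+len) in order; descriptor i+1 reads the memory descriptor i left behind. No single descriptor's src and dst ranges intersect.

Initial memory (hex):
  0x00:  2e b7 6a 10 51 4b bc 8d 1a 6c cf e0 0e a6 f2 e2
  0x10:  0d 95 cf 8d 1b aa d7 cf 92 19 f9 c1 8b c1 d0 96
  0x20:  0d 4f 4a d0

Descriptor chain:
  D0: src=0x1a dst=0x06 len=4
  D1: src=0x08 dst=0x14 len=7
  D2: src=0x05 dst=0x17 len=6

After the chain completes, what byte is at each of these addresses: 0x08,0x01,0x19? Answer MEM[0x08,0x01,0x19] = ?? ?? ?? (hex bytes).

#0 dst[0x06+4] := {0xf9,0xc1,0x8b,0xc1}
#1 dst[0x14+7] := {0x8b,0xc1,0xcf,0xe0,0x0e,0xa6,0xf2}
#2 dst[0x17+6] := {0x4b,0xf9,0xc1,0x8b,0xc1,0xcf}
query mem[0x08]=0x8b, mem[0x01]=0xb7, mem[0x19]=0xc1

MEM[0x08,0x01,0x19] = 8b b7 c1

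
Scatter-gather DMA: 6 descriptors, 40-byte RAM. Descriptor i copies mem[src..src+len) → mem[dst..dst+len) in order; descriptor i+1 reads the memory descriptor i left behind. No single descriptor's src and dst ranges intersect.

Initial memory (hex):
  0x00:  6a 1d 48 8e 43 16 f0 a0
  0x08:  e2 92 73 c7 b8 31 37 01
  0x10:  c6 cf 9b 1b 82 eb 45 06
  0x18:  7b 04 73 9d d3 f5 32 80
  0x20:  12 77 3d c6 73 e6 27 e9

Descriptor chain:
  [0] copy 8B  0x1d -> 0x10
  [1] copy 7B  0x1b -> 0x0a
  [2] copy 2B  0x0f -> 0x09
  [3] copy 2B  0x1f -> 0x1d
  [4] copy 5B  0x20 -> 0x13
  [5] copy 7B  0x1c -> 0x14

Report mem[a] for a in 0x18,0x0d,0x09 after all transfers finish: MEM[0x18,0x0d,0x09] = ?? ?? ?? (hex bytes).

MEM[0x18,0x0d,0x09] = 12 32 12

  after D0: wrote 8B at 0x10 = f5328012773dc673
  after D1: wrote 7B at 0x0a = 9dd3f532801277
  after D2: wrote 2B at 0x09 = 1277
  after D3: wrote 2B at 0x1d = 8012
  after D4: wrote 5B at 0x13 = 12773dc673
  after D5: wrote 7B at 0x14 = d380128012773d
query mem[0x18]=0x12, mem[0x0d]=0x32, mem[0x09]=0x12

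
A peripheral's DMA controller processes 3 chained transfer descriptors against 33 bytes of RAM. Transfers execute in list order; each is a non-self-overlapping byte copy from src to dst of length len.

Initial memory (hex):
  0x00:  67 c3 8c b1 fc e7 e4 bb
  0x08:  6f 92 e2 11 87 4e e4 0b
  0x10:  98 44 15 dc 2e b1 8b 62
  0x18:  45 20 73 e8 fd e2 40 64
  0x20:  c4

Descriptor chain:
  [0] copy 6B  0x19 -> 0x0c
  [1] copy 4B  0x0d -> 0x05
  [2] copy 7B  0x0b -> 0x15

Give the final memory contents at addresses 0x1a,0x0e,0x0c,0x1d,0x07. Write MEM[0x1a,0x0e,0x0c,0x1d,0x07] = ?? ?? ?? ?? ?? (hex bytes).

MEM[0x1a,0x0e,0x0c,0x1d,0x07] = e2 e8 20 e2 fd

#0 dst[0x0c+6] := {0x20,0x73,0xe8,0xfd,0xe2,0x40}
#1 dst[0x05+4] := {0x73,0xe8,0xfd,0xe2}
#2 dst[0x15+7] := {0x11,0x20,0x73,0xe8,0xfd,0xe2,0x40}
query mem[0x1a]=0xe2, mem[0x0e]=0xe8, mem[0x0c]=0x20, mem[0x1d]=0xe2, mem[0x07]=0xfd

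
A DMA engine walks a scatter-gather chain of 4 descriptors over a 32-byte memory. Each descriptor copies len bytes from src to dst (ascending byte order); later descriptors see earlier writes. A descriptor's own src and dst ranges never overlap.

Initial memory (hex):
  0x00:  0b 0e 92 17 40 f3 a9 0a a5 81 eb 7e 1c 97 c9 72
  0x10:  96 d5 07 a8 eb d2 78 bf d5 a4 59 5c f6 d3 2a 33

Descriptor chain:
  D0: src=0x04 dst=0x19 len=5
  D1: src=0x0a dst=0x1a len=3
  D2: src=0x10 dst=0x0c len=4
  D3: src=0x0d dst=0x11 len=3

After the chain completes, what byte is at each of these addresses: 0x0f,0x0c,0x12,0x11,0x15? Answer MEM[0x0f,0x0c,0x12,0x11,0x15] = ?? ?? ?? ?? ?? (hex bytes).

MEM[0x0f,0x0c,0x12,0x11,0x15] = a8 96 07 d5 d2

D0: mem[0x19..0x1d] <- [40 f3 a9 0a a5]
D1: mem[0x1a..0x1c] <- [eb 7e 1c]
D2: mem[0x0c..0x0f] <- [96 d5 07 a8]
D3: mem[0x11..0x13] <- [d5 07 a8]
query mem[0x0f]=0xa8, mem[0x0c]=0x96, mem[0x12]=0x07, mem[0x11]=0xd5, mem[0x15]=0xd2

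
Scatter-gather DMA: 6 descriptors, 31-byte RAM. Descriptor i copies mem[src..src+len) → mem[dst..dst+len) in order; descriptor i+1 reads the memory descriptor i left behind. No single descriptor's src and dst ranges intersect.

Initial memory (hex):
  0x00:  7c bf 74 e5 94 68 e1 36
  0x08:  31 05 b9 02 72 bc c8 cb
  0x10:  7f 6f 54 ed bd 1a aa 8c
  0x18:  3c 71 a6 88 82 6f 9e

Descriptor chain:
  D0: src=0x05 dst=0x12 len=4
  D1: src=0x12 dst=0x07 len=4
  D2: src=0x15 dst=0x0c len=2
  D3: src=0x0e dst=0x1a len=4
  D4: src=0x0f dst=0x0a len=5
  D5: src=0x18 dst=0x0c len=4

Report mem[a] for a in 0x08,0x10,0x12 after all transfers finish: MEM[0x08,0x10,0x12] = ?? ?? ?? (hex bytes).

MEM[0x08,0x10,0x12] = e1 7f 68

  after D0: wrote 4B at 0x12 = 68e13631
  after D1: wrote 4B at 0x07 = 68e13631
  after D2: wrote 2B at 0x0c = 31aa
  after D3: wrote 4B at 0x1a = c8cb7f6f
  after D4: wrote 5B at 0x0a = cb7f6f68e1
  after D5: wrote 4B at 0x0c = 3c71c8cb
query mem[0x08]=0xe1, mem[0x10]=0x7f, mem[0x12]=0x68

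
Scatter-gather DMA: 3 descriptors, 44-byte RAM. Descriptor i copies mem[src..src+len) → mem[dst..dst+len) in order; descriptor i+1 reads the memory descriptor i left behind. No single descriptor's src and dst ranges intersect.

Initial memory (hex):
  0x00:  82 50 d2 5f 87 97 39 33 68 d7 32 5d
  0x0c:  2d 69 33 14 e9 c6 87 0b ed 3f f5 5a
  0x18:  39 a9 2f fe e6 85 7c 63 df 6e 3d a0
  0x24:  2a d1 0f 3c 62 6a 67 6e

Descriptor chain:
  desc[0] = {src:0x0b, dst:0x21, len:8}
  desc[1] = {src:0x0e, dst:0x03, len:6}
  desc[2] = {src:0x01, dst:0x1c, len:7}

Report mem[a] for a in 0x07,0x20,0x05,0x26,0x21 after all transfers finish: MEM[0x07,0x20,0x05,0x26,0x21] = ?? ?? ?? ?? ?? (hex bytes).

#0 dst[0x21+8] := {0x5d,0x2d,0x69,0x33,0x14,0xe9,0xc6,0x87}
#1 dst[0x03+6] := {0x33,0x14,0xe9,0xc6,0x87,0x0b}
#2 dst[0x1c+7] := {0x50,0xd2,0x33,0x14,0xe9,0xc6,0x87}
query mem[0x07]=0x87, mem[0x20]=0xe9, mem[0x05]=0xe9, mem[0x26]=0xe9, mem[0x21]=0xc6

MEM[0x07,0x20,0x05,0x26,0x21] = 87 e9 e9 e9 c6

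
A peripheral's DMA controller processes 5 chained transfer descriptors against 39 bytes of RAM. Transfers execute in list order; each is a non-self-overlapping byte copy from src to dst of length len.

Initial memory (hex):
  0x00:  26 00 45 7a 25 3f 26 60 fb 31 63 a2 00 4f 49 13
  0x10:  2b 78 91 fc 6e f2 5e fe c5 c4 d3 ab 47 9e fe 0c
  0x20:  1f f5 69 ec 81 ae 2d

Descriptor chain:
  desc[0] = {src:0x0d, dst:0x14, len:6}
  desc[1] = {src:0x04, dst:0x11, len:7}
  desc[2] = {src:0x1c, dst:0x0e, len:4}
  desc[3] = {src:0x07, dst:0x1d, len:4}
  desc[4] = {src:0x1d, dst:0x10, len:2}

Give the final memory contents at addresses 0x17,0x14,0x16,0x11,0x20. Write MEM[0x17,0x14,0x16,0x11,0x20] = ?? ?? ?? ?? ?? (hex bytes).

  after D0: wrote 6B at 0x14 = 4f49132b7891
  after D1: wrote 7B at 0x11 = 253f2660fb3163
  after D2: wrote 4B at 0x0e = 479efe0c
  after D3: wrote 4B at 0x1d = 60fb3163
  after D4: wrote 2B at 0x10 = 60fb
query mem[0x17]=0x63, mem[0x14]=0x60, mem[0x16]=0x31, mem[0x11]=0xfb, mem[0x20]=0x63

MEM[0x17,0x14,0x16,0x11,0x20] = 63 60 31 fb 63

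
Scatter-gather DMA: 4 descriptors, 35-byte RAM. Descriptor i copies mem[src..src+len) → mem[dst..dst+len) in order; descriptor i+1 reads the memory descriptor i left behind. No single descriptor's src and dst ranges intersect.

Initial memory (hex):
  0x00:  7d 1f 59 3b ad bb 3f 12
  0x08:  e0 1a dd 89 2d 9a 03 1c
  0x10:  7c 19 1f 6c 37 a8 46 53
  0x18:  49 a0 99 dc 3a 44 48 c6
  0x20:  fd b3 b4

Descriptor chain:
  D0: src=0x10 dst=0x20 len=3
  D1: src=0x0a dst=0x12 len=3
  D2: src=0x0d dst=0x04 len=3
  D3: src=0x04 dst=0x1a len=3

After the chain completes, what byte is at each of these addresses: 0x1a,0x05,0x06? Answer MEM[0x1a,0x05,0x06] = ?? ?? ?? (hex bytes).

D0: mem[0x20..0x22] <- [7c 19 1f]
D1: mem[0x12..0x14] <- [dd 89 2d]
D2: mem[0x04..0x06] <- [9a 03 1c]
D3: mem[0x1a..0x1c] <- [9a 03 1c]
query mem[0x1a]=0x9a, mem[0x05]=0x03, mem[0x06]=0x1c

MEM[0x1a,0x05,0x06] = 9a 03 1c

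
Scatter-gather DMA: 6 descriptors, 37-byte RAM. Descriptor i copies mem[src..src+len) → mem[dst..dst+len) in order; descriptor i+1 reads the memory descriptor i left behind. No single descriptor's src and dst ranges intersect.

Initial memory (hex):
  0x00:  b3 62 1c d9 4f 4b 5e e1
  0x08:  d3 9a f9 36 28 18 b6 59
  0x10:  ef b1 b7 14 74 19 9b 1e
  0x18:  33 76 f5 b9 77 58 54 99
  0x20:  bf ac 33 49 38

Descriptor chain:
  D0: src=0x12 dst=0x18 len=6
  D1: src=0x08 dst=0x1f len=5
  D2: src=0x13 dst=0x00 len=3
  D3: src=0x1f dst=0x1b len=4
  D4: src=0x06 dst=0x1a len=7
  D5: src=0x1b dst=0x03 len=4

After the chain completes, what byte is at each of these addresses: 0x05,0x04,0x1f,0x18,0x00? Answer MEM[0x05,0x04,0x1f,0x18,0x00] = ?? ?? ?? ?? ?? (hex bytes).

MEM[0x05,0x04,0x1f,0x18,0x00] = 9a d3 36 b7 14

#0 dst[0x18+6] := {0xb7,0x14,0x74,0x19,0x9b,0x1e}
#1 dst[0x1f+5] := {0xd3,0x9a,0xf9,0x36,0x28}
#2 dst[0x00+3] := {0x14,0x74,0x19}
#3 dst[0x1b+4] := {0xd3,0x9a,0xf9,0x36}
#4 dst[0x1a+7] := {0x5e,0xe1,0xd3,0x9a,0xf9,0x36,0x28}
#5 dst[0x03+4] := {0xe1,0xd3,0x9a,0xf9}
query mem[0x05]=0x9a, mem[0x04]=0xd3, mem[0x1f]=0x36, mem[0x18]=0xb7, mem[0x00]=0x14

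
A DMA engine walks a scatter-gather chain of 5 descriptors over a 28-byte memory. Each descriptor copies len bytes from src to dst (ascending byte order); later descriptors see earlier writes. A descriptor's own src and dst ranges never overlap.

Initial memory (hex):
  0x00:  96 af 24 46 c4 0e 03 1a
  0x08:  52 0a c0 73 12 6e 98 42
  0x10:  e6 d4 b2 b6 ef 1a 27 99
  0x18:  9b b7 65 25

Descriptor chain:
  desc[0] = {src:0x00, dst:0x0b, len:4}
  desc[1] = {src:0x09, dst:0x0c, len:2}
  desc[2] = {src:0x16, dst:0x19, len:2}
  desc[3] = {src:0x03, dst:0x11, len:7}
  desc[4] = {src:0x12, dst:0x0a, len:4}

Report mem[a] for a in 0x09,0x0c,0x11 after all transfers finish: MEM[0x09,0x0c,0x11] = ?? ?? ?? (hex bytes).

#0 dst[0x0b+4] := {0x96,0xaf,0x24,0x46}
#1 dst[0x0c+2] := {0x0a,0xc0}
#2 dst[0x19+2] := {0x27,0x99}
#3 dst[0x11+7] := {0x46,0xc4,0x0e,0x03,0x1a,0x52,0x0a}
#4 dst[0x0a+4] := {0xc4,0x0e,0x03,0x1a}
query mem[0x09]=0x0a, mem[0x0c]=0x03, mem[0x11]=0x46

MEM[0x09,0x0c,0x11] = 0a 03 46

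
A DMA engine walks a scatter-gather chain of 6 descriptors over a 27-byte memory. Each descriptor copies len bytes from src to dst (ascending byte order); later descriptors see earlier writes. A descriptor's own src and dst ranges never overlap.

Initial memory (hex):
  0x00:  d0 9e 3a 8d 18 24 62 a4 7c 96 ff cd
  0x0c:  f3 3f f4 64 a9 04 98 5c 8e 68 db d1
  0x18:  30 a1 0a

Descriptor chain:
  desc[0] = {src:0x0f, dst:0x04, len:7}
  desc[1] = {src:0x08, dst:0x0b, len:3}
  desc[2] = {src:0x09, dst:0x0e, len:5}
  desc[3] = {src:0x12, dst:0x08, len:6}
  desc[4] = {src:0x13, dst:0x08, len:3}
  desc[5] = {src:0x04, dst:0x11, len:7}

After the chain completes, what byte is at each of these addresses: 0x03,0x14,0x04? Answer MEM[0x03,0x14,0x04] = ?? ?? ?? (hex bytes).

D0: mem[0x04..0x0a] <- [64 a9 04 98 5c 8e 68]
D1: mem[0x0b..0x0d] <- [5c 8e 68]
D2: mem[0x0e..0x12] <- [8e 68 5c 8e 68]
D3: mem[0x08..0x0d] <- [68 5c 8e 68 db d1]
D4: mem[0x08..0x0a] <- [5c 8e 68]
D5: mem[0x11..0x17] <- [64 a9 04 98 5c 8e 68]
query mem[0x03]=0x8d, mem[0x14]=0x98, mem[0x04]=0x64

MEM[0x03,0x14,0x04] = 8d 98 64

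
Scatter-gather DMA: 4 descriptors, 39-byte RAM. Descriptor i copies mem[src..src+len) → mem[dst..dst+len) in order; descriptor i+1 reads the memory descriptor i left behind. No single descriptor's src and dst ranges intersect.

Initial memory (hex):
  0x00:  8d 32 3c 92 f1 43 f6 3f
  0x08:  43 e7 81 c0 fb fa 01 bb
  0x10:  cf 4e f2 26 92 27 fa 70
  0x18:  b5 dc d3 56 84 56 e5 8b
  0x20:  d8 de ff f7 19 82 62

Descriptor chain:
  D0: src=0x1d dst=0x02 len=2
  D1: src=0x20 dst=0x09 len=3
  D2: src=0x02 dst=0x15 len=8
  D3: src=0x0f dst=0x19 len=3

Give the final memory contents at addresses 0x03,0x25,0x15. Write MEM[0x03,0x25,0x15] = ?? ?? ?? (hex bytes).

MEM[0x03,0x25,0x15] = e5 82 56

D0: mem[0x02..0x03] <- [56 e5]
D1: mem[0x09..0x0b] <- [d8 de ff]
D2: mem[0x15..0x1c] <- [56 e5 f1 43 f6 3f 43 d8]
D3: mem[0x19..0x1b] <- [bb cf 4e]
query mem[0x03]=0xe5, mem[0x25]=0x82, mem[0x15]=0x56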